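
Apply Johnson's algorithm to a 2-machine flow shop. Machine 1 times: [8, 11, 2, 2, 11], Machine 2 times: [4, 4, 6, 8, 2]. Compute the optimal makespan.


Apply Johnson's rule:
  Group 1 (a <= b): [(3, 2, 6), (4, 2, 8)]
  Group 2 (a > b): [(1, 8, 4), (2, 11, 4), (5, 11, 2)]
Optimal job order: [3, 4, 1, 2, 5]
Schedule:
  Job 3: M1 done at 2, M2 done at 8
  Job 4: M1 done at 4, M2 done at 16
  Job 1: M1 done at 12, M2 done at 20
  Job 2: M1 done at 23, M2 done at 27
  Job 5: M1 done at 34, M2 done at 36
Makespan = 36

36


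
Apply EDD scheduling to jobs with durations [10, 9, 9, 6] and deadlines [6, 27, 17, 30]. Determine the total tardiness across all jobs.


Sort by due date (EDD order): [(10, 6), (9, 17), (9, 27), (6, 30)]
Compute completion times and tardiness:
  Job 1: p=10, d=6, C=10, tardiness=max(0,10-6)=4
  Job 2: p=9, d=17, C=19, tardiness=max(0,19-17)=2
  Job 3: p=9, d=27, C=28, tardiness=max(0,28-27)=1
  Job 4: p=6, d=30, C=34, tardiness=max(0,34-30)=4
Total tardiness = 11

11


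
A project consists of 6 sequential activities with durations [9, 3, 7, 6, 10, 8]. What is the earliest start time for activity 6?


Activity 6 starts after activities 1 through 5 complete.
Predecessor durations: [9, 3, 7, 6, 10]
ES = 9 + 3 + 7 + 6 + 10 = 35

35


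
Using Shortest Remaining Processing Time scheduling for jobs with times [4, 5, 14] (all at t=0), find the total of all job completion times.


Since all jobs arrive at t=0, SRPT equals SPT ordering.
SPT order: [4, 5, 14]
Completion times:
  Job 1: p=4, C=4
  Job 2: p=5, C=9
  Job 3: p=14, C=23
Total completion time = 4 + 9 + 23 = 36

36


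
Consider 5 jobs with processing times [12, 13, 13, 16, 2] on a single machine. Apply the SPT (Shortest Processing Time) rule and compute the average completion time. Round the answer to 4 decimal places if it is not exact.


Sort jobs by processing time (SPT order): [2, 12, 13, 13, 16]
Compute completion times sequentially:
  Job 1: processing = 2, completes at 2
  Job 2: processing = 12, completes at 14
  Job 3: processing = 13, completes at 27
  Job 4: processing = 13, completes at 40
  Job 5: processing = 16, completes at 56
Sum of completion times = 139
Average completion time = 139/5 = 27.8

27.8


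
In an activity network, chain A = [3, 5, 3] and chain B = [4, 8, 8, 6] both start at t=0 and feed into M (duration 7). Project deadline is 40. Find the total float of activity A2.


Forward pass: ES(A2) = sum of predecessors on chain A = 3
EF = ES + duration = 3 + 5 = 8
Backward pass: LF(M) = deadline = 40; LS(M) = 40 - 7 = 33
LF(A2) = LS(M) - sum(successors on chain A) = 33 - 3 = 30
LS = LF - duration = 30 - 5 = 25
Total float = LS - ES = 25 - 3 = 22

22


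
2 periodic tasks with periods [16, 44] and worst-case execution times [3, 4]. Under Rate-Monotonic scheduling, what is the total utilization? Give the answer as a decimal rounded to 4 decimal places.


Compute individual utilizations (exact fractions):
  Task 1: C/T = 3/16 (approx. 0.1875)
  Task 2: C/T = 4/44 = 1/11 (approx. 0.0909)
Total utilization U = 3/16 + 1/11 = 49/176
Rounded to 4 decimal places: U = 0.2784
RM (Liu & Layland) bound for 2 tasks = 0.828427; compare with U = 49/176 (approx. 0.278409)
U <= bound, so schedulable by RM sufficient condition.

0.2784


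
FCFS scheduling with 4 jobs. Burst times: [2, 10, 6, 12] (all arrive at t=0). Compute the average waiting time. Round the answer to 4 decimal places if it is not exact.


FCFS order (as given): [2, 10, 6, 12]
Waiting times:
  Job 1: wait = 0
  Job 2: wait = 2
  Job 3: wait = 12
  Job 4: wait = 18
Sum of waiting times = 32
Average waiting time = 32/4 = 8.0

8.0


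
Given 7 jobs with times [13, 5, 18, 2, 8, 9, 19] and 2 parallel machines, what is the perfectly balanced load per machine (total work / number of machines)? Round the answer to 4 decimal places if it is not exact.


Total processing time = 13 + 5 + 18 + 2 + 8 + 9 + 19 = 74
Number of machines = 2
Ideal balanced load = 74 / 2 = 37.0

37.0


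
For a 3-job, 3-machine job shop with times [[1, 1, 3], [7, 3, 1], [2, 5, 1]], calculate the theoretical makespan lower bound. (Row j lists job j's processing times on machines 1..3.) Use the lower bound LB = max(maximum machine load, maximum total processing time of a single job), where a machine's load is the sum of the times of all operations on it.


Machine loads:
  Machine 1: 1 + 7 + 2 = 10
  Machine 2: 1 + 3 + 5 = 9
  Machine 3: 3 + 1 + 1 = 5
Max machine load = 10
Job totals:
  Job 1: 5
  Job 2: 11
  Job 3: 8
Max job total = 11
Lower bound = max(10, 11) = 11

11


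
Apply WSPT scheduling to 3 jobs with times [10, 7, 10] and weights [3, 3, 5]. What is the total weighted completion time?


Compute p/w ratios and sort ascending (WSPT): [(10, 5), (7, 3), (10, 3)]
Compute weighted completion times:
  Job (p=10,w=5): C=10, w*C=5*10=50
  Job (p=7,w=3): C=17, w*C=3*17=51
  Job (p=10,w=3): C=27, w*C=3*27=81
Total weighted completion time = 182

182


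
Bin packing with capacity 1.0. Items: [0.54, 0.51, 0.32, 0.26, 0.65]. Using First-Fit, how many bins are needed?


Place items sequentially using First-Fit:
  Item 0.54 -> new Bin 1
  Item 0.51 -> new Bin 2
  Item 0.32 -> Bin 1 (now 0.86)
  Item 0.26 -> Bin 2 (now 0.77)
  Item 0.65 -> new Bin 3
Total bins used = 3

3


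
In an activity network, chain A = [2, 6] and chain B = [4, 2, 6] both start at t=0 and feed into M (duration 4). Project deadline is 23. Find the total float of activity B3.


Forward pass: ES(B3) = sum of predecessors on chain B = 6
EF = ES + duration = 6 + 6 = 12
Backward pass: LF(M) = deadline = 23; LS(M) = 23 - 4 = 19
LF(B3) = LS(M) - sum(successors on chain B) = 19 - 0 = 19
LS = LF - duration = 19 - 6 = 13
Total float = LS - ES = 13 - 6 = 7

7


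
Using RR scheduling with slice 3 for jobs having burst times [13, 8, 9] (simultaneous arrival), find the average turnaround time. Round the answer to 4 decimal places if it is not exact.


Time quantum = 3
Execution trace:
  J1 runs 3 units, time = 3
  J2 runs 3 units, time = 6
  J3 runs 3 units, time = 9
  J1 runs 3 units, time = 12
  J2 runs 3 units, time = 15
  J3 runs 3 units, time = 18
  J1 runs 3 units, time = 21
  J2 runs 2 units, time = 23
  J3 runs 3 units, time = 26
  J1 runs 3 units, time = 29
  J1 runs 1 units, time = 30
Finish times: [30, 23, 26]
Average turnaround = 79/3 = 26.3333

26.3333


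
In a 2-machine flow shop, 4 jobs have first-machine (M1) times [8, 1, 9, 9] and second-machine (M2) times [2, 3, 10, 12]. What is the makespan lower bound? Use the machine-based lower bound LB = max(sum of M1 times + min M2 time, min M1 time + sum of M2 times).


LB1 = sum(M1 times) + min(M2 times) = 27 + 2 = 29
LB2 = min(M1 times) + sum(M2 times) = 1 + 27 = 28
Lower bound = max(LB1, LB2) = max(29, 28) = 29

29


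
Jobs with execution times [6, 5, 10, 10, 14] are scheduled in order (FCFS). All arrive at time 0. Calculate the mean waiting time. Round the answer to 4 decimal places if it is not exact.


FCFS order (as given): [6, 5, 10, 10, 14]
Waiting times:
  Job 1: wait = 0
  Job 2: wait = 6
  Job 3: wait = 11
  Job 4: wait = 21
  Job 5: wait = 31
Sum of waiting times = 69
Average waiting time = 69/5 = 13.8

13.8


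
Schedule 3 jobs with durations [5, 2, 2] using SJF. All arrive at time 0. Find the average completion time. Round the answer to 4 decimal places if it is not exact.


SJF order (ascending): [2, 2, 5]
Completion times:
  Job 1: burst=2, C=2
  Job 2: burst=2, C=4
  Job 3: burst=5, C=9
Average completion = 15/3 = 5.0

5.0


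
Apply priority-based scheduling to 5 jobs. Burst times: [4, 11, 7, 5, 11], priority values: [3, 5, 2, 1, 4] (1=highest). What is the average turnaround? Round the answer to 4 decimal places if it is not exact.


Sort by priority (ascending = highest first):
Order: [(1, 5), (2, 7), (3, 4), (4, 11), (5, 11)]
Completion times:
  Priority 1, burst=5, C=5
  Priority 2, burst=7, C=12
  Priority 3, burst=4, C=16
  Priority 4, burst=11, C=27
  Priority 5, burst=11, C=38
Average turnaround = 98/5 = 19.6

19.6


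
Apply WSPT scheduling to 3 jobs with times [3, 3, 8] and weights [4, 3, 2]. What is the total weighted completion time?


Compute p/w ratios and sort ascending (WSPT): [(3, 4), (3, 3), (8, 2)]
Compute weighted completion times:
  Job (p=3,w=4): C=3, w*C=4*3=12
  Job (p=3,w=3): C=6, w*C=3*6=18
  Job (p=8,w=2): C=14, w*C=2*14=28
Total weighted completion time = 58

58


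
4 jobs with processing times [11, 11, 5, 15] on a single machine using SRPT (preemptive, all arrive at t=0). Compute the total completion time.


Since all jobs arrive at t=0, SRPT equals SPT ordering.
SPT order: [5, 11, 11, 15]
Completion times:
  Job 1: p=5, C=5
  Job 2: p=11, C=16
  Job 3: p=11, C=27
  Job 4: p=15, C=42
Total completion time = 5 + 16 + 27 + 42 = 90

90


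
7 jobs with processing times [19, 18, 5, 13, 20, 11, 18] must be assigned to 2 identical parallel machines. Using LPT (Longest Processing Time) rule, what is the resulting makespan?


Sort jobs in decreasing order (LPT): [20, 19, 18, 18, 13, 11, 5]
Assign each job to the least loaded machine:
  Machine 1: jobs [20, 18, 11, 5], load = 54
  Machine 2: jobs [19, 18, 13], load = 50
Makespan = max load = 54

54


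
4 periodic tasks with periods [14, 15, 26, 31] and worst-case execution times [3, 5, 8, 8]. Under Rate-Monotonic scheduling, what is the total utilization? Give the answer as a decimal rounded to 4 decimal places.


Compute individual utilizations (exact fractions):
  Task 1: C/T = 3/14 (approx. 0.2143)
  Task 2: C/T = 5/15 = 1/3 (approx. 0.3333)
  Task 3: C/T = 8/26 = 4/13 (approx. 0.3077)
  Task 4: C/T = 8/31 (approx. 0.2581)
Total utilization U = 3/14 + 1/3 + 4/13 + 8/31 = 18845/16926
Rounded to 4 decimal places: U = 1.1134
RM (Liu & Layland) bound for 4 tasks = 0.756828; compare with U = 18845/16926 (approx. 1.113376)
U > 1, so the task set is not schedulable (processor overloaded).

1.1134


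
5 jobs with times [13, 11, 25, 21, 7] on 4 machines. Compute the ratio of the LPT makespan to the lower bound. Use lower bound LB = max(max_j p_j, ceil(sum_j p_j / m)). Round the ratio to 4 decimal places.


LPT order: [25, 21, 13, 11, 7]
Machine loads after assignment: [25, 21, 13, 18]
LPT makespan = 25
Lower bound = max(max_job, ceil(total/4)) = max(25, 20) = 25
Ratio = 25 / 25 = 1.0

1.0


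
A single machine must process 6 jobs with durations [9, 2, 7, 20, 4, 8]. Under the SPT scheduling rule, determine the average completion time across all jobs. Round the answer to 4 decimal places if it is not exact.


Sort jobs by processing time (SPT order): [2, 4, 7, 8, 9, 20]
Compute completion times sequentially:
  Job 1: processing = 2, completes at 2
  Job 2: processing = 4, completes at 6
  Job 3: processing = 7, completes at 13
  Job 4: processing = 8, completes at 21
  Job 5: processing = 9, completes at 30
  Job 6: processing = 20, completes at 50
Sum of completion times = 122
Average completion time = 122/6 = 20.3333

20.3333


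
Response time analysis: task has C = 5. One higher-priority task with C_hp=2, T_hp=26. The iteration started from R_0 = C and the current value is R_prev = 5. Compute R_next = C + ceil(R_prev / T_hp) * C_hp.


R_next = C + ceil(R_prev / T_hp) * C_hp
ceil(5 / 26) = ceil(0.1923) = 1
Interference = 1 * 2 = 2
R_next = 5 + 2 = 7

7


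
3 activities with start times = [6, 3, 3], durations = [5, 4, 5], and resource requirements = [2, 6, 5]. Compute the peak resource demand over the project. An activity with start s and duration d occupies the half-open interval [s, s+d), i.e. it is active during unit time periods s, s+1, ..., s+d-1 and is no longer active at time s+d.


Each activity i is active on [start_i, start_i + duration_i).
Compute total resource usage per time slot:
  t=0: active resources = [], total = 0
  t=1: active resources = [], total = 0
  t=2: active resources = [], total = 0
  t=3: active resources = [6, 5], total = 11
  t=4: active resources = [6, 5], total = 11
  t=5: active resources = [6, 5], total = 11
  t=6: active resources = [2, 6, 5], total = 13
  t=7: active resources = [2, 5], total = 7
  t=8: active resources = [2], total = 2
  t=9: active resources = [2], total = 2
  t=10: active resources = [2], total = 2
Peak resource demand = 13

13


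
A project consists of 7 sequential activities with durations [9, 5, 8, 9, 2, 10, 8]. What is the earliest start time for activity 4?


Activity 4 starts after activities 1 through 3 complete.
Predecessor durations: [9, 5, 8]
ES = 9 + 5 + 8 = 22

22


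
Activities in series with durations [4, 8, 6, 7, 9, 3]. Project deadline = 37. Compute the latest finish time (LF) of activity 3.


LF(activity 3) = deadline - sum of successor durations
Successors: activities 4 through 6 with durations [7, 9, 3]
Sum of successor durations = 19
LF = 37 - 19 = 18

18


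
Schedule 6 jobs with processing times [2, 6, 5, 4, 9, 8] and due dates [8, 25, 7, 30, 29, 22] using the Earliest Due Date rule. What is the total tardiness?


Sort by due date (EDD order): [(5, 7), (2, 8), (8, 22), (6, 25), (9, 29), (4, 30)]
Compute completion times and tardiness:
  Job 1: p=5, d=7, C=5, tardiness=max(0,5-7)=0
  Job 2: p=2, d=8, C=7, tardiness=max(0,7-8)=0
  Job 3: p=8, d=22, C=15, tardiness=max(0,15-22)=0
  Job 4: p=6, d=25, C=21, tardiness=max(0,21-25)=0
  Job 5: p=9, d=29, C=30, tardiness=max(0,30-29)=1
  Job 6: p=4, d=30, C=34, tardiness=max(0,34-30)=4
Total tardiness = 5

5


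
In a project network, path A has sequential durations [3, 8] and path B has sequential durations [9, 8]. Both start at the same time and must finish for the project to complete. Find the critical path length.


Path A total = 3 + 8 = 11
Path B total = 9 + 8 = 17
Critical path = longest path = max(11, 17) = 17

17


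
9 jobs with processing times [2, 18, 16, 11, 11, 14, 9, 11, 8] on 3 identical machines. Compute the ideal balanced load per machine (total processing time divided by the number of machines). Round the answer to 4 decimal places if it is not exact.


Total processing time = 2 + 18 + 16 + 11 + 11 + 14 + 9 + 11 + 8 = 100
Number of machines = 3
Ideal balanced load = 100 / 3 = 33.3333

33.3333


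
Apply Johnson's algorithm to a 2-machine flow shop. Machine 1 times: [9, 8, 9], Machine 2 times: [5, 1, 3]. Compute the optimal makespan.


Apply Johnson's rule:
  Group 1 (a <= b): []
  Group 2 (a > b): [(1, 9, 5), (3, 9, 3), (2, 8, 1)]
Optimal job order: [1, 3, 2]
Schedule:
  Job 1: M1 done at 9, M2 done at 14
  Job 3: M1 done at 18, M2 done at 21
  Job 2: M1 done at 26, M2 done at 27
Makespan = 27

27


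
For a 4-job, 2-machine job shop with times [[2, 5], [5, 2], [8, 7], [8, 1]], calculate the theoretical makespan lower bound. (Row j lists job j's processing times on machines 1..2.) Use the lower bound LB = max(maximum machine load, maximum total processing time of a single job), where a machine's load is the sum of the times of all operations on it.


Machine loads:
  Machine 1: 2 + 5 + 8 + 8 = 23
  Machine 2: 5 + 2 + 7 + 1 = 15
Max machine load = 23
Job totals:
  Job 1: 7
  Job 2: 7
  Job 3: 15
  Job 4: 9
Max job total = 15
Lower bound = max(23, 15) = 23

23


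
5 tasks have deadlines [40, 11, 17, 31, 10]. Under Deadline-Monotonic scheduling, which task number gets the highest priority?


Sort tasks by relative deadline (ascending):
  Task 5: deadline = 10
  Task 2: deadline = 11
  Task 3: deadline = 17
  Task 4: deadline = 31
  Task 1: deadline = 40
Priority order (highest first): [5, 2, 3, 4, 1]
Highest priority task = 5

5


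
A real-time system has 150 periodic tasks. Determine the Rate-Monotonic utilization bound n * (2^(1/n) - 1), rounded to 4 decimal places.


Compute 2^(1/150) = 1.0046316744
Subtract 1: 1.0046316744 - 1 = 0.0046316744
Multiply by n: 150 * 0.0046316744 = 0.6947511600
Round to 4 dp: 0.6948

0.6948


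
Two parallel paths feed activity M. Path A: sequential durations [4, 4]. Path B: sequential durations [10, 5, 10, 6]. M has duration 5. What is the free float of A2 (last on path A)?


ES(A2) = sum of predecessors on chain A = 4
EF(A2) = ES + duration = 4 + 4 = 8
Successor of A2 is M. ES(M) = max(sum(A), sum(B)) = max(8, 31) = 31
Free float = ES(successor) - EF(current) = 31 - 8 = 23

23


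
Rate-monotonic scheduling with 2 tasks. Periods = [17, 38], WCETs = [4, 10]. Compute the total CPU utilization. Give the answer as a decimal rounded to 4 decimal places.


Compute individual utilizations (exact fractions):
  Task 1: C/T = 4/17 (approx. 0.2353)
  Task 2: C/T = 10/38 = 5/19 (approx. 0.2632)
Total utilization U = 4/17 + 5/19 = 161/323
Rounded to 4 decimal places: U = 0.4985
RM (Liu & Layland) bound for 2 tasks = 0.828427; compare with U = 161/323 (approx. 0.498452)
U <= bound, so schedulable by RM sufficient condition.

0.4985


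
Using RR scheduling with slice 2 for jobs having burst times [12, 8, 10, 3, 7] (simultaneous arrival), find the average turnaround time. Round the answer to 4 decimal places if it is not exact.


Time quantum = 2
Execution trace:
  J1 runs 2 units, time = 2
  J2 runs 2 units, time = 4
  J3 runs 2 units, time = 6
  J4 runs 2 units, time = 8
  J5 runs 2 units, time = 10
  J1 runs 2 units, time = 12
  J2 runs 2 units, time = 14
  J3 runs 2 units, time = 16
  J4 runs 1 units, time = 17
  J5 runs 2 units, time = 19
  J1 runs 2 units, time = 21
  J2 runs 2 units, time = 23
  J3 runs 2 units, time = 25
  J5 runs 2 units, time = 27
  J1 runs 2 units, time = 29
  J2 runs 2 units, time = 31
  J3 runs 2 units, time = 33
  J5 runs 1 units, time = 34
  J1 runs 2 units, time = 36
  J3 runs 2 units, time = 38
  J1 runs 2 units, time = 40
Finish times: [40, 31, 38, 17, 34]
Average turnaround = 160/5 = 32.0

32.0


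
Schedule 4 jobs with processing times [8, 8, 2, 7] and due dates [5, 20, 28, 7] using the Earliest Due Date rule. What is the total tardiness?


Sort by due date (EDD order): [(8, 5), (7, 7), (8, 20), (2, 28)]
Compute completion times and tardiness:
  Job 1: p=8, d=5, C=8, tardiness=max(0,8-5)=3
  Job 2: p=7, d=7, C=15, tardiness=max(0,15-7)=8
  Job 3: p=8, d=20, C=23, tardiness=max(0,23-20)=3
  Job 4: p=2, d=28, C=25, tardiness=max(0,25-28)=0
Total tardiness = 14

14


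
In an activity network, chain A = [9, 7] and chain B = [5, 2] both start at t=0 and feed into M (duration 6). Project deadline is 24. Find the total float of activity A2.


Forward pass: ES(A2) = sum of predecessors on chain A = 9
EF = ES + duration = 9 + 7 = 16
Backward pass: LF(M) = deadline = 24; LS(M) = 24 - 6 = 18
LF(A2) = LS(M) - sum(successors on chain A) = 18 - 0 = 18
LS = LF - duration = 18 - 7 = 11
Total float = LS - ES = 11 - 9 = 2

2


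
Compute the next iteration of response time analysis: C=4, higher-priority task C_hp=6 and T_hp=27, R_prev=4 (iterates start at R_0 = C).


R_next = C + ceil(R_prev / T_hp) * C_hp
ceil(4 / 27) = ceil(0.1481) = 1
Interference = 1 * 6 = 6
R_next = 4 + 6 = 10

10


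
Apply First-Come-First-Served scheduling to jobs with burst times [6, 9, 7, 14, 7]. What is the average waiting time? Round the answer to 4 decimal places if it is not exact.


FCFS order (as given): [6, 9, 7, 14, 7]
Waiting times:
  Job 1: wait = 0
  Job 2: wait = 6
  Job 3: wait = 15
  Job 4: wait = 22
  Job 5: wait = 36
Sum of waiting times = 79
Average waiting time = 79/5 = 15.8

15.8


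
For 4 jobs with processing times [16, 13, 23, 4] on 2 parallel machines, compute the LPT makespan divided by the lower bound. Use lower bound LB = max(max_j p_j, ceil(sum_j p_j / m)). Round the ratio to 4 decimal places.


LPT order: [23, 16, 13, 4]
Machine loads after assignment: [27, 29]
LPT makespan = 29
Lower bound = max(max_job, ceil(total/2)) = max(23, 28) = 28
Ratio = 29 / 28 = 1.0357

1.0357


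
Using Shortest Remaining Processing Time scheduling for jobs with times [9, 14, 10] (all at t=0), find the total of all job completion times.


Since all jobs arrive at t=0, SRPT equals SPT ordering.
SPT order: [9, 10, 14]
Completion times:
  Job 1: p=9, C=9
  Job 2: p=10, C=19
  Job 3: p=14, C=33
Total completion time = 9 + 19 + 33 = 61

61


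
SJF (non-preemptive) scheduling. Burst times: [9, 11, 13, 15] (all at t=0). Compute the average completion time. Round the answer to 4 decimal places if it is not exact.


SJF order (ascending): [9, 11, 13, 15]
Completion times:
  Job 1: burst=9, C=9
  Job 2: burst=11, C=20
  Job 3: burst=13, C=33
  Job 4: burst=15, C=48
Average completion = 110/4 = 27.5

27.5


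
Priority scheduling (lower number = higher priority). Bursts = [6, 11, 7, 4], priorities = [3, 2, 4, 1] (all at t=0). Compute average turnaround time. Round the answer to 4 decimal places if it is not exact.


Sort by priority (ascending = highest first):
Order: [(1, 4), (2, 11), (3, 6), (4, 7)]
Completion times:
  Priority 1, burst=4, C=4
  Priority 2, burst=11, C=15
  Priority 3, burst=6, C=21
  Priority 4, burst=7, C=28
Average turnaround = 68/4 = 17.0

17.0


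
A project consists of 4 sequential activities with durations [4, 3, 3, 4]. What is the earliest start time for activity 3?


Activity 3 starts after activities 1 through 2 complete.
Predecessor durations: [4, 3]
ES = 4 + 3 = 7

7


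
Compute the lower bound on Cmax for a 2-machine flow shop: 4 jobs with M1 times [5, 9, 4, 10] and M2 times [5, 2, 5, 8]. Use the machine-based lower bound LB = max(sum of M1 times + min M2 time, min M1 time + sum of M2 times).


LB1 = sum(M1 times) + min(M2 times) = 28 + 2 = 30
LB2 = min(M1 times) + sum(M2 times) = 4 + 20 = 24
Lower bound = max(LB1, LB2) = max(30, 24) = 30

30


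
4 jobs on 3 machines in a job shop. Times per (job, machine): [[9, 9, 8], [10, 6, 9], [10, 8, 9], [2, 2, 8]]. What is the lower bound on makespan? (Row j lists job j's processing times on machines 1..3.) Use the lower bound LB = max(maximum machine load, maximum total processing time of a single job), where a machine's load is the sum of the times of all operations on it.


Machine loads:
  Machine 1: 9 + 10 + 10 + 2 = 31
  Machine 2: 9 + 6 + 8 + 2 = 25
  Machine 3: 8 + 9 + 9 + 8 = 34
Max machine load = 34
Job totals:
  Job 1: 26
  Job 2: 25
  Job 3: 27
  Job 4: 12
Max job total = 27
Lower bound = max(34, 27) = 34

34


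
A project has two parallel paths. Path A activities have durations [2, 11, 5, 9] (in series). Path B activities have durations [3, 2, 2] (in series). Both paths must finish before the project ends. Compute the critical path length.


Path A total = 2 + 11 + 5 + 9 = 27
Path B total = 3 + 2 + 2 = 7
Critical path = longest path = max(27, 7) = 27

27


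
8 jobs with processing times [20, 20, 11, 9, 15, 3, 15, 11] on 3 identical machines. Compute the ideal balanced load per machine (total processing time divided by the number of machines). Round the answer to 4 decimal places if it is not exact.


Total processing time = 20 + 20 + 11 + 9 + 15 + 3 + 15 + 11 = 104
Number of machines = 3
Ideal balanced load = 104 / 3 = 34.6667

34.6667


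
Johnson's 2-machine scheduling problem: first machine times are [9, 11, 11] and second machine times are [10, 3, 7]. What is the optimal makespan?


Apply Johnson's rule:
  Group 1 (a <= b): [(1, 9, 10)]
  Group 2 (a > b): [(3, 11, 7), (2, 11, 3)]
Optimal job order: [1, 3, 2]
Schedule:
  Job 1: M1 done at 9, M2 done at 19
  Job 3: M1 done at 20, M2 done at 27
  Job 2: M1 done at 31, M2 done at 34
Makespan = 34

34


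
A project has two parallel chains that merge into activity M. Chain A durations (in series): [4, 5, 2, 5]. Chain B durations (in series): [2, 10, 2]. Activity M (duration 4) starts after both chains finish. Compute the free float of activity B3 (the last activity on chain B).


ES(B3) = sum of predecessors on chain B = 12
EF(B3) = ES + duration = 12 + 2 = 14
Successor of B3 is M. ES(M) = max(sum(A), sum(B)) = max(16, 14) = 16
Free float = ES(successor) - EF(current) = 16 - 14 = 2

2


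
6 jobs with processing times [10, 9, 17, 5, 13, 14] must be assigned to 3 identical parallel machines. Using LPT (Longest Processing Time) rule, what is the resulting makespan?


Sort jobs in decreasing order (LPT): [17, 14, 13, 10, 9, 5]
Assign each job to the least loaded machine:
  Machine 1: jobs [17, 5], load = 22
  Machine 2: jobs [14, 9], load = 23
  Machine 3: jobs [13, 10], load = 23
Makespan = max load = 23

23


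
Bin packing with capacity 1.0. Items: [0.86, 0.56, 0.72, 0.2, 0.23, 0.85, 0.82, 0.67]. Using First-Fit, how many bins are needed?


Place items sequentially using First-Fit:
  Item 0.86 -> new Bin 1
  Item 0.56 -> new Bin 2
  Item 0.72 -> new Bin 3
  Item 0.2 -> Bin 2 (now 0.76)
  Item 0.23 -> Bin 2 (now 0.99)
  Item 0.85 -> new Bin 4
  Item 0.82 -> new Bin 5
  Item 0.67 -> new Bin 6
Total bins used = 6

6


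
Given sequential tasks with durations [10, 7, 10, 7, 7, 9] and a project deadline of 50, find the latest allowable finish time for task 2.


LF(activity 2) = deadline - sum of successor durations
Successors: activities 3 through 6 with durations [10, 7, 7, 9]
Sum of successor durations = 33
LF = 50 - 33 = 17

17


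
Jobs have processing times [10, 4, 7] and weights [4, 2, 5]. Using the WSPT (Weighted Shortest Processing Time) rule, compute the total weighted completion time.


Compute p/w ratios and sort ascending (WSPT): [(7, 5), (4, 2), (10, 4)]
Compute weighted completion times:
  Job (p=7,w=5): C=7, w*C=5*7=35
  Job (p=4,w=2): C=11, w*C=2*11=22
  Job (p=10,w=4): C=21, w*C=4*21=84
Total weighted completion time = 141

141


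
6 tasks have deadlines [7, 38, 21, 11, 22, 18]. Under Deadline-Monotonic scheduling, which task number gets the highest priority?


Sort tasks by relative deadline (ascending):
  Task 1: deadline = 7
  Task 4: deadline = 11
  Task 6: deadline = 18
  Task 3: deadline = 21
  Task 5: deadline = 22
  Task 2: deadline = 38
Priority order (highest first): [1, 4, 6, 3, 5, 2]
Highest priority task = 1

1


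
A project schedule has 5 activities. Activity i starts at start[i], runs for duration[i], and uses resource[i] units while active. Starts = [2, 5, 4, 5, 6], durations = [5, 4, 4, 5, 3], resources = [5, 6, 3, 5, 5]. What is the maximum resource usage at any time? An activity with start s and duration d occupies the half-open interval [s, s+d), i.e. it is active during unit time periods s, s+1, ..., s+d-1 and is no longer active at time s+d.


Each activity i is active on [start_i, start_i + duration_i).
Compute total resource usage per time slot:
  t=0: active resources = [], total = 0
  t=1: active resources = [], total = 0
  t=2: active resources = [5], total = 5
  t=3: active resources = [5], total = 5
  t=4: active resources = [5, 3], total = 8
  t=5: active resources = [5, 6, 3, 5], total = 19
  t=6: active resources = [5, 6, 3, 5, 5], total = 24
  t=7: active resources = [6, 3, 5, 5], total = 19
  t=8: active resources = [6, 5, 5], total = 16
  t=9: active resources = [5], total = 5
Peak resource demand = 24

24


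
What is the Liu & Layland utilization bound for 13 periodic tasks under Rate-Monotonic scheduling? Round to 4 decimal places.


Compute 2^(1/13) = 1.0547660765
Subtract 1: 1.0547660765 - 1 = 0.0547660765
Multiply by n: 13 * 0.0547660765 = 0.7119589945
Round to 4 dp: 0.7120

0.7120


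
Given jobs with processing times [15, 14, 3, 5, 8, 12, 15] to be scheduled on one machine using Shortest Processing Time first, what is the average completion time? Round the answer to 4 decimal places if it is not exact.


Sort jobs by processing time (SPT order): [3, 5, 8, 12, 14, 15, 15]
Compute completion times sequentially:
  Job 1: processing = 3, completes at 3
  Job 2: processing = 5, completes at 8
  Job 3: processing = 8, completes at 16
  Job 4: processing = 12, completes at 28
  Job 5: processing = 14, completes at 42
  Job 6: processing = 15, completes at 57
  Job 7: processing = 15, completes at 72
Sum of completion times = 226
Average completion time = 226/7 = 32.2857

32.2857


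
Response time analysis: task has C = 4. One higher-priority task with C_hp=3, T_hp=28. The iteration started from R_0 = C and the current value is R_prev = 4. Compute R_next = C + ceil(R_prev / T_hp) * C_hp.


R_next = C + ceil(R_prev / T_hp) * C_hp
ceil(4 / 28) = ceil(0.1429) = 1
Interference = 1 * 3 = 3
R_next = 4 + 3 = 7

7


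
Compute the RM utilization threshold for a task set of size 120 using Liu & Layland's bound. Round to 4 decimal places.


Compute 2^(1/120) = 1.0057929411
Subtract 1: 1.0057929411 - 1 = 0.0057929411
Multiply by n: 120 * 0.0057929411 = 0.6951529320
Round to 4 dp: 0.6952

0.6952


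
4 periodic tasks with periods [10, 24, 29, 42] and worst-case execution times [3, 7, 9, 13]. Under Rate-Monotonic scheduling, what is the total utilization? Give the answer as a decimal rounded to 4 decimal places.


Compute individual utilizations (exact fractions):
  Task 1: C/T = 3/10 (approx. 0.3)
  Task 2: C/T = 7/24 (approx. 0.2917)
  Task 3: C/T = 9/29 (approx. 0.3103)
  Task 4: C/T = 13/42 (approx. 0.3095)
Total utilization U = 3/10 + 7/24 + 9/29 + 13/42 = 29513/24360
Rounded to 4 decimal places: U = 1.2115
RM (Liu & Layland) bound for 4 tasks = 0.756828; compare with U = 29513/24360 (approx. 1.211535)
U > 1, so the task set is not schedulable (processor overloaded).

1.2115


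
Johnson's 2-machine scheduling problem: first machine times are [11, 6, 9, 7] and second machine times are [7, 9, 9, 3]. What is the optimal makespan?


Apply Johnson's rule:
  Group 1 (a <= b): [(2, 6, 9), (3, 9, 9)]
  Group 2 (a > b): [(1, 11, 7), (4, 7, 3)]
Optimal job order: [2, 3, 1, 4]
Schedule:
  Job 2: M1 done at 6, M2 done at 15
  Job 3: M1 done at 15, M2 done at 24
  Job 1: M1 done at 26, M2 done at 33
  Job 4: M1 done at 33, M2 done at 36
Makespan = 36

36


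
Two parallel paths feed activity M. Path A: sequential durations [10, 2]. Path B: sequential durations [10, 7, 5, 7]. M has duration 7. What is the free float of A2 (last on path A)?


ES(A2) = sum of predecessors on chain A = 10
EF(A2) = ES + duration = 10 + 2 = 12
Successor of A2 is M. ES(M) = max(sum(A), sum(B)) = max(12, 29) = 29
Free float = ES(successor) - EF(current) = 29 - 12 = 17

17


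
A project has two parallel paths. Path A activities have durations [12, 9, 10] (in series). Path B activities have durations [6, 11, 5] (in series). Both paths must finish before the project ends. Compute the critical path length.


Path A total = 12 + 9 + 10 = 31
Path B total = 6 + 11 + 5 = 22
Critical path = longest path = max(31, 22) = 31

31


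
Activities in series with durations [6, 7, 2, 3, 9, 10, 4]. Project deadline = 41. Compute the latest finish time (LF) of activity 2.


LF(activity 2) = deadline - sum of successor durations
Successors: activities 3 through 7 with durations [2, 3, 9, 10, 4]
Sum of successor durations = 28
LF = 41 - 28 = 13

13


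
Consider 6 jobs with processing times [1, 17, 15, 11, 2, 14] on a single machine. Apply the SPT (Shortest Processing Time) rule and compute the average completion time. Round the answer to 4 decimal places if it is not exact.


Sort jobs by processing time (SPT order): [1, 2, 11, 14, 15, 17]
Compute completion times sequentially:
  Job 1: processing = 1, completes at 1
  Job 2: processing = 2, completes at 3
  Job 3: processing = 11, completes at 14
  Job 4: processing = 14, completes at 28
  Job 5: processing = 15, completes at 43
  Job 6: processing = 17, completes at 60
Sum of completion times = 149
Average completion time = 149/6 = 24.8333

24.8333


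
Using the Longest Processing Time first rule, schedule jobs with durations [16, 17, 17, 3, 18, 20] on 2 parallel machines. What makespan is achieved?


Sort jobs in decreasing order (LPT): [20, 18, 17, 17, 16, 3]
Assign each job to the least loaded machine:
  Machine 1: jobs [20, 17, 3], load = 40
  Machine 2: jobs [18, 17, 16], load = 51
Makespan = max load = 51

51


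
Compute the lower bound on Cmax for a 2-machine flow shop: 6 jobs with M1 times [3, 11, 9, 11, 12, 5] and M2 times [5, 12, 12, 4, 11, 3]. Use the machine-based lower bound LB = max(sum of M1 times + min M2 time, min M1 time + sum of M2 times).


LB1 = sum(M1 times) + min(M2 times) = 51 + 3 = 54
LB2 = min(M1 times) + sum(M2 times) = 3 + 47 = 50
Lower bound = max(LB1, LB2) = max(54, 50) = 54

54


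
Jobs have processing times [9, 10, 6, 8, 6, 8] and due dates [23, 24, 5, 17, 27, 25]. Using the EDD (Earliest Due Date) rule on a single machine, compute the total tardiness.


Sort by due date (EDD order): [(6, 5), (8, 17), (9, 23), (10, 24), (8, 25), (6, 27)]
Compute completion times and tardiness:
  Job 1: p=6, d=5, C=6, tardiness=max(0,6-5)=1
  Job 2: p=8, d=17, C=14, tardiness=max(0,14-17)=0
  Job 3: p=9, d=23, C=23, tardiness=max(0,23-23)=0
  Job 4: p=10, d=24, C=33, tardiness=max(0,33-24)=9
  Job 5: p=8, d=25, C=41, tardiness=max(0,41-25)=16
  Job 6: p=6, d=27, C=47, tardiness=max(0,47-27)=20
Total tardiness = 46

46


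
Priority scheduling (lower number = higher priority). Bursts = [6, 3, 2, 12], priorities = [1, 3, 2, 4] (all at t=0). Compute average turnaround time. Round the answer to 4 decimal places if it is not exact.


Sort by priority (ascending = highest first):
Order: [(1, 6), (2, 2), (3, 3), (4, 12)]
Completion times:
  Priority 1, burst=6, C=6
  Priority 2, burst=2, C=8
  Priority 3, burst=3, C=11
  Priority 4, burst=12, C=23
Average turnaround = 48/4 = 12.0

12.0


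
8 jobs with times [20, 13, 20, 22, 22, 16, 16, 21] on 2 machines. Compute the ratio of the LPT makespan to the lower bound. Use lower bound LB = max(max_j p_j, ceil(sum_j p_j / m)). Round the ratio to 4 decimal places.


LPT order: [22, 22, 21, 20, 20, 16, 16, 13]
Machine loads after assignment: [75, 75]
LPT makespan = 75
Lower bound = max(max_job, ceil(total/2)) = max(22, 75) = 75
Ratio = 75 / 75 = 1.0

1.0


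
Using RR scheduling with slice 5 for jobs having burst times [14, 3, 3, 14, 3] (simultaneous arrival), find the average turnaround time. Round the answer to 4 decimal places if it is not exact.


Time quantum = 5
Execution trace:
  J1 runs 5 units, time = 5
  J2 runs 3 units, time = 8
  J3 runs 3 units, time = 11
  J4 runs 5 units, time = 16
  J5 runs 3 units, time = 19
  J1 runs 5 units, time = 24
  J4 runs 5 units, time = 29
  J1 runs 4 units, time = 33
  J4 runs 4 units, time = 37
Finish times: [33, 8, 11, 37, 19]
Average turnaround = 108/5 = 21.6

21.6


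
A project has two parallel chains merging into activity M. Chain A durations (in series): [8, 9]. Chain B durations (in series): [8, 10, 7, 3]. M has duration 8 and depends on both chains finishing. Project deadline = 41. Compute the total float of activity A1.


Forward pass: ES(A1) = sum of predecessors on chain A = 0
EF = ES + duration = 0 + 8 = 8
Backward pass: LF(M) = deadline = 41; LS(M) = 41 - 8 = 33
LF(A1) = LS(M) - sum(successors on chain A) = 33 - 9 = 24
LS = LF - duration = 24 - 8 = 16
Total float = LS - ES = 16 - 0 = 16

16


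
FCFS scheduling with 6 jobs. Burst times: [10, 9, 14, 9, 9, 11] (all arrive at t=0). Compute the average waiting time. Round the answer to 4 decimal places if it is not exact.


FCFS order (as given): [10, 9, 14, 9, 9, 11]
Waiting times:
  Job 1: wait = 0
  Job 2: wait = 10
  Job 3: wait = 19
  Job 4: wait = 33
  Job 5: wait = 42
  Job 6: wait = 51
Sum of waiting times = 155
Average waiting time = 155/6 = 25.8333

25.8333


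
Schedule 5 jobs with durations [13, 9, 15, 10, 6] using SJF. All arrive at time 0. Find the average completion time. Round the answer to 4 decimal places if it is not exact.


SJF order (ascending): [6, 9, 10, 13, 15]
Completion times:
  Job 1: burst=6, C=6
  Job 2: burst=9, C=15
  Job 3: burst=10, C=25
  Job 4: burst=13, C=38
  Job 5: burst=15, C=53
Average completion = 137/5 = 27.4

27.4


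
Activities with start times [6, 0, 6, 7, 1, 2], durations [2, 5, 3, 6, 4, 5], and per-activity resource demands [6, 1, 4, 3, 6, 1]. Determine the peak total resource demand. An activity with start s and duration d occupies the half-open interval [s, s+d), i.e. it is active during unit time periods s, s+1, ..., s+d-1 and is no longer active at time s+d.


Each activity i is active on [start_i, start_i + duration_i).
Compute total resource usage per time slot:
  t=0: active resources = [1], total = 1
  t=1: active resources = [1, 6], total = 7
  t=2: active resources = [1, 6, 1], total = 8
  t=3: active resources = [1, 6, 1], total = 8
  t=4: active resources = [1, 6, 1], total = 8
  t=5: active resources = [1], total = 1
  t=6: active resources = [6, 4, 1], total = 11
  t=7: active resources = [6, 4, 3], total = 13
  t=8: active resources = [4, 3], total = 7
  t=9: active resources = [3], total = 3
  t=10: active resources = [3], total = 3
  t=11: active resources = [3], total = 3
  t=12: active resources = [3], total = 3
Peak resource demand = 13

13


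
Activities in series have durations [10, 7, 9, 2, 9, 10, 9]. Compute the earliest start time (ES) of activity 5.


Activity 5 starts after activities 1 through 4 complete.
Predecessor durations: [10, 7, 9, 2]
ES = 10 + 7 + 9 + 2 = 28

28


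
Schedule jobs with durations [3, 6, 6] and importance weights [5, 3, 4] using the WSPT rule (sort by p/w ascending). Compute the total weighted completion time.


Compute p/w ratios and sort ascending (WSPT): [(3, 5), (6, 4), (6, 3)]
Compute weighted completion times:
  Job (p=3,w=5): C=3, w*C=5*3=15
  Job (p=6,w=4): C=9, w*C=4*9=36
  Job (p=6,w=3): C=15, w*C=3*15=45
Total weighted completion time = 96

96


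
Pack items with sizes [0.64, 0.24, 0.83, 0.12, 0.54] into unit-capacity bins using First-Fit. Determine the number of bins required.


Place items sequentially using First-Fit:
  Item 0.64 -> new Bin 1
  Item 0.24 -> Bin 1 (now 0.88)
  Item 0.83 -> new Bin 2
  Item 0.12 -> Bin 1 (now 1.0)
  Item 0.54 -> new Bin 3
Total bins used = 3

3


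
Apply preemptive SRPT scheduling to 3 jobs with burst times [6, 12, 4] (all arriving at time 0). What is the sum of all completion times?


Since all jobs arrive at t=0, SRPT equals SPT ordering.
SPT order: [4, 6, 12]
Completion times:
  Job 1: p=4, C=4
  Job 2: p=6, C=10
  Job 3: p=12, C=22
Total completion time = 4 + 10 + 22 = 36

36


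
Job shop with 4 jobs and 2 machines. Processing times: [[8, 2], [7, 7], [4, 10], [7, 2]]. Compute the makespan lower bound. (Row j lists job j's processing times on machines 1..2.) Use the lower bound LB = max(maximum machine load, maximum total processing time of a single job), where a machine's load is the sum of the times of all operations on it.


Machine loads:
  Machine 1: 8 + 7 + 4 + 7 = 26
  Machine 2: 2 + 7 + 10 + 2 = 21
Max machine load = 26
Job totals:
  Job 1: 10
  Job 2: 14
  Job 3: 14
  Job 4: 9
Max job total = 14
Lower bound = max(26, 14) = 26

26


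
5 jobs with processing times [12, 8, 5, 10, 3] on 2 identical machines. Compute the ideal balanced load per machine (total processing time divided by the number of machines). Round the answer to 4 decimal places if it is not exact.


Total processing time = 12 + 8 + 5 + 10 + 3 = 38
Number of machines = 2
Ideal balanced load = 38 / 2 = 19.0

19.0


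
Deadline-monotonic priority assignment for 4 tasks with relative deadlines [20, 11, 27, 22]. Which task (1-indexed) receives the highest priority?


Sort tasks by relative deadline (ascending):
  Task 2: deadline = 11
  Task 1: deadline = 20
  Task 4: deadline = 22
  Task 3: deadline = 27
Priority order (highest first): [2, 1, 4, 3]
Highest priority task = 2

2


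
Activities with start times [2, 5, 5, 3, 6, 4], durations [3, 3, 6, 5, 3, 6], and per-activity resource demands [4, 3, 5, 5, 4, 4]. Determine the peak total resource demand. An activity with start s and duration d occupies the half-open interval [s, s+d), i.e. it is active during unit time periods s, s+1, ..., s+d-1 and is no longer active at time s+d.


Each activity i is active on [start_i, start_i + duration_i).
Compute total resource usage per time slot:
  t=0: active resources = [], total = 0
  t=1: active resources = [], total = 0
  t=2: active resources = [4], total = 4
  t=3: active resources = [4, 5], total = 9
  t=4: active resources = [4, 5, 4], total = 13
  t=5: active resources = [3, 5, 5, 4], total = 17
  t=6: active resources = [3, 5, 5, 4, 4], total = 21
  t=7: active resources = [3, 5, 5, 4, 4], total = 21
  t=8: active resources = [5, 4, 4], total = 13
  t=9: active resources = [5, 4], total = 9
  t=10: active resources = [5], total = 5
Peak resource demand = 21

21
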